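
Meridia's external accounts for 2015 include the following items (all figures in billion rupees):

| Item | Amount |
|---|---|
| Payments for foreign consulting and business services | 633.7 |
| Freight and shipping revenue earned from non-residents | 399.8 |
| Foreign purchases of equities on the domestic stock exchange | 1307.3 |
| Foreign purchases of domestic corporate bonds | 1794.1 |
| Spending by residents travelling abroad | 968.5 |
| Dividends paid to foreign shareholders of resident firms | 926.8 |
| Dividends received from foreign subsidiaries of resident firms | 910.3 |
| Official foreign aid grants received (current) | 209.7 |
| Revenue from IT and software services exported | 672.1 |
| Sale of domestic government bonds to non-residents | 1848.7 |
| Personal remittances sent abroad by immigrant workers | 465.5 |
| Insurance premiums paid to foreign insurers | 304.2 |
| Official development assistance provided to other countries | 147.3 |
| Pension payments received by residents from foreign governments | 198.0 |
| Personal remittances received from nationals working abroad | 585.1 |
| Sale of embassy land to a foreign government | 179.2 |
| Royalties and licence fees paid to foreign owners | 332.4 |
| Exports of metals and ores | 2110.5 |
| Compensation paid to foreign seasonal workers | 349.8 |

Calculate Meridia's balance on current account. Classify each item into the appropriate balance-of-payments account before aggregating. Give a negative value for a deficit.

Goods: 2110.5
Services: -332.4 - 633.7 + 672.1 - 304.2 + 399.8 - 968.5 = -1166.9
Primary income: 910.3 - 926.8 - 349.8 = -366.3
Secondary income: -147.3 + 209.7 + 198.0 - 465.5 + 585.1 = 380.0
Current account = 2110.5 + (-1166.9) + (-366.3) + 380.0 = 957.3
(Excluded from the current account — financial account: foreign purchases of equities on the domestic stock exchange 1307.3, foreign purchases of domestic corporate bonds 1794.1, sale of domestic government bonds to non-residents 1848.7; capital account: sale of embassy land to a foreign government 179.2.)

957.3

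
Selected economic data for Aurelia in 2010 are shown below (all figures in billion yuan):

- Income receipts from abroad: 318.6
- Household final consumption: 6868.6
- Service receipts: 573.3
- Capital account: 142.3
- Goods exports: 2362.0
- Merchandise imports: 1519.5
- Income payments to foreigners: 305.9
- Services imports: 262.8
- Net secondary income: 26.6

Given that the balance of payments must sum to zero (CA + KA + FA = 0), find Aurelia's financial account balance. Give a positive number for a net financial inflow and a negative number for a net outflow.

Goods balance = 2362.0 - 1519.5 = 842.5
Services balance = 573.3 - 262.8 = 310.5
Trade balance (goods + services) = 842.5 + 310.5 = 1153.0
Net primary income = 318.6 - 305.9 = 12.7
Net secondary income = 26.6
Current account = 1153.0 + 12.7 + 26.6 = 1192.3
Financial account = -(1192.3 + 142.3) = -1334.6

-1334.6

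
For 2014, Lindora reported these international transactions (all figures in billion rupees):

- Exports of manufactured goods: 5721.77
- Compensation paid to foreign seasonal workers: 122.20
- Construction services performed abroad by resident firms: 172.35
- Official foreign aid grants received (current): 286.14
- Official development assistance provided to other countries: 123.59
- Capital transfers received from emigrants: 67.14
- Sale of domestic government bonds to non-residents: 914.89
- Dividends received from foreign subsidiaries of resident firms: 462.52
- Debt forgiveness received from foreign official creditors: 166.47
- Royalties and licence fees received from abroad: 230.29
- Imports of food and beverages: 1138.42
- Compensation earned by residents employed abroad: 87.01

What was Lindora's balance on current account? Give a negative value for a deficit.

Goods: 5721.77 - 1138.42 = 4583.35
Services: 230.29 + 172.35 = 402.64
Primary income: -122.20 + 87.01 + 462.52 = 427.33
Secondary income: -123.59 + 286.14 = 162.55
Current account = 4583.35 + 402.64 + 427.33 + 162.55 = 5575.87
(Excluded from the current account — capital account: capital transfers received from emigrants 67.14, debt forgiveness received from foreign official creditors 166.47; financial account: sale of domestic government bonds to non-residents 914.89.)

5575.87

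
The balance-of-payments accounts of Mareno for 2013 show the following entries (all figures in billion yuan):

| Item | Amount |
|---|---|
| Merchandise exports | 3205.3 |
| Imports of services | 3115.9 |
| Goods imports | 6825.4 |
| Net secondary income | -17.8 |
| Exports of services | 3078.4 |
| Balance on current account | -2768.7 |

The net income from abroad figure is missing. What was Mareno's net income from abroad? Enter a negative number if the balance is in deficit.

906.7

Current account = goods balance + services balance + net primary income + net secondary income
Sum of the known components = -3675.4
Net income from abroad = CA - (known components) = -2768.7 - (-3675.4) = 906.7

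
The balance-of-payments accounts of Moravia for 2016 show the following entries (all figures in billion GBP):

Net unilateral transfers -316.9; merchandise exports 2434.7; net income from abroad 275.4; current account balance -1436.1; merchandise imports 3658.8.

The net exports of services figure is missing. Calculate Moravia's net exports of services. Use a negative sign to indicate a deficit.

Current account = goods balance + services balance + net primary income + net secondary income
Sum of the known components = -1265.6
Net exports of services = CA - (known components) = -1436.1 - (-1265.6) = -170.5

-170.5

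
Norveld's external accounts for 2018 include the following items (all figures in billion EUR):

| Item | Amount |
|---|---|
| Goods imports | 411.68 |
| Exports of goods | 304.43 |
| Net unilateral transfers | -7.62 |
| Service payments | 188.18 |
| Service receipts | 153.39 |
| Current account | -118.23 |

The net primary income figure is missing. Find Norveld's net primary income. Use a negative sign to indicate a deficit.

31.43

Current account = goods balance + services balance + net primary income + net secondary income
Sum of the known components = -149.66
Net primary income = CA - (known components) = -118.23 - (-149.66) = 31.43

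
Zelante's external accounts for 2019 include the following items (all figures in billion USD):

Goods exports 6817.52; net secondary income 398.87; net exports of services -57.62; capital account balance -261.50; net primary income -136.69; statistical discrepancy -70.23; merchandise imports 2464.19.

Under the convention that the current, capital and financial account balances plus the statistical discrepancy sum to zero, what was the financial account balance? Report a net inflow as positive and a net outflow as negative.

Goods balance = 6817.52 - 2464.19 = 4353.33
Services balance = -57.62
Trade balance (goods + services) = 4353.33 + (-57.62) = 4295.71
Net primary income = -136.69
Net secondary income = 398.87
Current account = 4295.71 + (-136.69) + 398.87 = 4557.89
Financial account = -(4557.89 + (-261.50) + (-70.23)) = -4226.16

-4226.16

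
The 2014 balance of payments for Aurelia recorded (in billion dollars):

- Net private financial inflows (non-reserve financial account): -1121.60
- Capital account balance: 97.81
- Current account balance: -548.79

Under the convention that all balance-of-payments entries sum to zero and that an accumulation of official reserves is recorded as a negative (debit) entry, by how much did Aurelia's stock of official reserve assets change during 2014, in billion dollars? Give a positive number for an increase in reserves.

-1572.58

Official reserve transactions balance = -((-548.79) + 97.81 + (-1121.60)) = 1572.58
An accumulation of reserves is recorded as a debit (negative entry), so the change in the stock of reserves is the negative of that balance.
Change in official reserves = -(1572.58) = -1572.58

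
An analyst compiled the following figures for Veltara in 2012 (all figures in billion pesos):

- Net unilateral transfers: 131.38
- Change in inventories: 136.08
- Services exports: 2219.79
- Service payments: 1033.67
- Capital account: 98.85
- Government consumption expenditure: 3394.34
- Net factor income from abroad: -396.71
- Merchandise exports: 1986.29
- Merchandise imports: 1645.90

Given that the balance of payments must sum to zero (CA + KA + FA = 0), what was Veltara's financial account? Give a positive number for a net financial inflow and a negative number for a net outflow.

-1360.03

Goods balance = 1986.29 - 1645.90 = 340.39
Services balance = 2219.79 - 1033.67 = 1186.12
Trade balance (goods + services) = 340.39 + 1186.12 = 1526.51
Net primary income = -396.71
Net secondary income = 131.38
Current account = 1526.51 + (-396.71) + 131.38 = 1261.18
Financial account = -(1261.18 + 98.85) = -1360.03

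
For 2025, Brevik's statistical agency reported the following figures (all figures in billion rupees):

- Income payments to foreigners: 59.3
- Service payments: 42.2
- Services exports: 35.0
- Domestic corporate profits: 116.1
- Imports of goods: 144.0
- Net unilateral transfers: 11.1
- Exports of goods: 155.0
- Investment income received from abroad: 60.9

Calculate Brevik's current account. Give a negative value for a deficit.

16.5

Goods balance = 155.0 - 144.0 = 11.0
Services balance = 35.0 - 42.2 = -7.2
Trade balance (goods + services) = 11.0 + (-7.2) = 3.8
Net primary income = 60.9 - 59.3 = 1.6
Net secondary income = 11.1
Current account = 3.8 + 1.6 + 11.1 = 16.5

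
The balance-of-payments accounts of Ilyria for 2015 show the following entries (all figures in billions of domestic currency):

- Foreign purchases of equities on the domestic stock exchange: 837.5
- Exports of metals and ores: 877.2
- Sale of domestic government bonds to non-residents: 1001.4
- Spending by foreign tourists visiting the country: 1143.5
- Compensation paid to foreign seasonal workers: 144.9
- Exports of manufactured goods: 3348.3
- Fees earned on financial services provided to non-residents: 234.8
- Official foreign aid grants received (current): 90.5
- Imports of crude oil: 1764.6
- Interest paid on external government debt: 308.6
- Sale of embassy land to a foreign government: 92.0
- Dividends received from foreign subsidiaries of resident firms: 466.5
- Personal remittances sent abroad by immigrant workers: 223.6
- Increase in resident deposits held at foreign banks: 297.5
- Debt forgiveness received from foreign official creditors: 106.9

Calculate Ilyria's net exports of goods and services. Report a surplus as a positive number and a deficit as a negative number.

3839.2

Goods: 877.2 - 1764.6 + 3348.3 = 2460.9
Services: 234.8 + 1143.5 = 1378.3
Trade balance = 2460.9 + 1378.3 = 3839.2
(Excluded from the trade balance — financial account: foreign purchases of equities on the domestic stock exchange 837.5, sale of domestic government bonds to non-residents 1001.4, increase in resident deposits held at foreign banks 297.5; primary income: compensation paid to foreign seasonal workers 144.9, interest paid on external government debt 308.6, dividends received from foreign subsidiaries of resident firms 466.5; secondary income: official foreign aid grants received (current) 90.5, personal remittances sent abroad by immigrant workers 223.6; capital account: sale of embassy land to a foreign government 92.0, debt forgiveness received from foreign official creditors 106.9.)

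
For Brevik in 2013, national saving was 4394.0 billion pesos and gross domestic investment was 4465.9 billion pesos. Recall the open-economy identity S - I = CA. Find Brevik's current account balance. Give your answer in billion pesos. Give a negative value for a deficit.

CA = S - I = 4394.0 - 4465.9 = -71.9

-71.9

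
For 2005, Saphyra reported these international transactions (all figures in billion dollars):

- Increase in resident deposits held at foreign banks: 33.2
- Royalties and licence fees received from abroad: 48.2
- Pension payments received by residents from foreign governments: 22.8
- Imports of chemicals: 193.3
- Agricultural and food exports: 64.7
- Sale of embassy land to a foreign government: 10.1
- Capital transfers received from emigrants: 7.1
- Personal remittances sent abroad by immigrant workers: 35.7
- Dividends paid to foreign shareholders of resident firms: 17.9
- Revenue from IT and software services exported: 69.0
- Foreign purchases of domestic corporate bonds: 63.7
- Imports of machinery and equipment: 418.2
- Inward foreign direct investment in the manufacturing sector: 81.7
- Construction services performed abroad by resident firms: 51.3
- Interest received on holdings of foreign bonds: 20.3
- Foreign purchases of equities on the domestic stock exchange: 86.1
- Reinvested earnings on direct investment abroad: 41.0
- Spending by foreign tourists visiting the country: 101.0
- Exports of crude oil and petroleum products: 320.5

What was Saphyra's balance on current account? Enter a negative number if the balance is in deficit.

Goods: 64.7 - 418.2 + 320.5 - 193.3 = -226.3
Services: 51.3 + 69.0 + 48.2 + 101.0 = 269.5
Primary income: 41.0 - 17.9 + 20.3 = 43.4
Secondary income: 22.8 - 35.7 = -12.9
Current account = (-226.3) + 269.5 + 43.4 + (-12.9) = 73.7
(Excluded from the current account — financial account: increase in resident deposits held at foreign banks 33.2, foreign purchases of domestic corporate bonds 63.7, inward foreign direct investment in the manufacturing sector 81.7, foreign purchases of equities on the domestic stock exchange 86.1; capital account: sale of embassy land to a foreign government 10.1, capital transfers received from emigrants 7.1.)

73.7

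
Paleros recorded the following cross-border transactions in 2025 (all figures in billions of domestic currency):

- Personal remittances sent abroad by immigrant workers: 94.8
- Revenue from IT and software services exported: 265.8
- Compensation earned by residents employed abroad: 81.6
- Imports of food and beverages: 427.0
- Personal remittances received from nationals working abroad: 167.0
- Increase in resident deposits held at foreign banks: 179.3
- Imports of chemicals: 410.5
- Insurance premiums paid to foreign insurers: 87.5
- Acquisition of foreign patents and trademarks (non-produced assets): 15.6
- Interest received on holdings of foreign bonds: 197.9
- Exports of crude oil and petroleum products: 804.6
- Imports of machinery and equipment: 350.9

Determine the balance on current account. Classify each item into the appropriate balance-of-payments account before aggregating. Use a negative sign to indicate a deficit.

Goods: -410.5 - 427.0 + 804.6 - 350.9 = -383.8
Services: 265.8 - 87.5 = 178.3
Primary income: 197.9 + 81.6 = 279.5
Secondary income: 167.0 - 94.8 = 72.2
Current account = (-383.8) + 178.3 + 279.5 + 72.2 = 146.2
(Excluded from the current account — financial account: increase in resident deposits held at foreign banks 179.3; capital account: acquisition of foreign patents and trademarks (non-produced assets) 15.6.)

146.2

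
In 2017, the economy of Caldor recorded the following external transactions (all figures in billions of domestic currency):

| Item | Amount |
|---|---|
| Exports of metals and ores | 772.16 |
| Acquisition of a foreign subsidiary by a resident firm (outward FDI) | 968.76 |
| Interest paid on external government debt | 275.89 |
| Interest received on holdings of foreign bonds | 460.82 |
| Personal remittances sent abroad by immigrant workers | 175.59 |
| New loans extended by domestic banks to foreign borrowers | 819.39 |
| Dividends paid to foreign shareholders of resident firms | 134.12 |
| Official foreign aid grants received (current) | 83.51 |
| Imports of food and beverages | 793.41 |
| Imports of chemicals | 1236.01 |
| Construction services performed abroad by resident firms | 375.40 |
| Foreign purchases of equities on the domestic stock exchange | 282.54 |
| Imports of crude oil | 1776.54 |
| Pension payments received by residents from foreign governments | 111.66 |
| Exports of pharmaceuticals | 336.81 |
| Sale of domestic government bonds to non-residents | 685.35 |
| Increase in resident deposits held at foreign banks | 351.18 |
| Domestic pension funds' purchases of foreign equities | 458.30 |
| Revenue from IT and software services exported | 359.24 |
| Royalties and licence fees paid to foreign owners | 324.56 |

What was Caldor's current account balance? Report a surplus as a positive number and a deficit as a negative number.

Goods: -793.41 - 1236.01 - 1776.54 + 336.81 + 772.16 = -2696.99
Services: -324.56 + 375.40 + 359.24 = 410.08
Primary income: -134.12 - 275.89 + 460.82 = 50.81
Secondary income: 111.66 + 83.51 - 175.59 = 19.58
Current account = (-2696.99) + 410.08 + 50.81 + 19.58 = -2216.52
(Excluded from the current account — financial account: acquisition of a foreign subsidiary by a resident firm (outward FDI) 968.76, new loans extended by domestic banks to foreign borrowers 819.39, foreign purchases of equities on the domestic stock exchange 282.54, sale of domestic government bonds to non-residents 685.35, increase in resident deposits held at foreign banks 351.18, domestic pension funds' purchases of foreign equities 458.30.)

-2216.52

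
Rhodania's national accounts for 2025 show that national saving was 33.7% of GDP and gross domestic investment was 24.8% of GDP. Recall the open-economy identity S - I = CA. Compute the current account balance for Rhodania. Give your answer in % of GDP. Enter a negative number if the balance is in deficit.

S - I = CA (net lending to the rest of the world).
CA = S - I = 33.7 - 24.8 = 8.9

8.9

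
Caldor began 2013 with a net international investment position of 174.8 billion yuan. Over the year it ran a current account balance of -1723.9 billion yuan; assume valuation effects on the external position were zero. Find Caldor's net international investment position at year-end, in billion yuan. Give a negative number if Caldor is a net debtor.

With no valuation effects, change in NIIP = current account = -1723.9
End-of-year NIIP = 174.8 + (-1723.9) = -1549.1

-1549.1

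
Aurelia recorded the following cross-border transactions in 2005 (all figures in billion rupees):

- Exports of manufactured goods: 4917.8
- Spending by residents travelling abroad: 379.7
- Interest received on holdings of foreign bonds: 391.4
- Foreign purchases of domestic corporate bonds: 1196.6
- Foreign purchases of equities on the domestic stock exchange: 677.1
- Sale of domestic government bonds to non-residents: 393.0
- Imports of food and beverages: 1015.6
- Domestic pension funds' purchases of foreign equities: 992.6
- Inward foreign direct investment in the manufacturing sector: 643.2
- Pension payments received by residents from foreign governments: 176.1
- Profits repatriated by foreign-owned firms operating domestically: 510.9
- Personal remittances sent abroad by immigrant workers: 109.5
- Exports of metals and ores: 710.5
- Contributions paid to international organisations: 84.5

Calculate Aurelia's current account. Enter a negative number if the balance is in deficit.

Goods: -1015.6 + 4917.8 + 710.5 = 4612.7
Services: -379.7
Primary income: 391.4 - 510.9 = -119.5
Secondary income: 176.1 - 84.5 - 109.5 = -17.9
Current account = 4612.7 + (-379.7) + (-119.5) + (-17.9) = 4095.6
(Excluded from the current account — financial account: foreign purchases of domestic corporate bonds 1196.6, foreign purchases of equities on the domestic stock exchange 677.1, sale of domestic government bonds to non-residents 393.0, domestic pension funds' purchases of foreign equities 992.6, inward foreign direct investment in the manufacturing sector 643.2.)

4095.6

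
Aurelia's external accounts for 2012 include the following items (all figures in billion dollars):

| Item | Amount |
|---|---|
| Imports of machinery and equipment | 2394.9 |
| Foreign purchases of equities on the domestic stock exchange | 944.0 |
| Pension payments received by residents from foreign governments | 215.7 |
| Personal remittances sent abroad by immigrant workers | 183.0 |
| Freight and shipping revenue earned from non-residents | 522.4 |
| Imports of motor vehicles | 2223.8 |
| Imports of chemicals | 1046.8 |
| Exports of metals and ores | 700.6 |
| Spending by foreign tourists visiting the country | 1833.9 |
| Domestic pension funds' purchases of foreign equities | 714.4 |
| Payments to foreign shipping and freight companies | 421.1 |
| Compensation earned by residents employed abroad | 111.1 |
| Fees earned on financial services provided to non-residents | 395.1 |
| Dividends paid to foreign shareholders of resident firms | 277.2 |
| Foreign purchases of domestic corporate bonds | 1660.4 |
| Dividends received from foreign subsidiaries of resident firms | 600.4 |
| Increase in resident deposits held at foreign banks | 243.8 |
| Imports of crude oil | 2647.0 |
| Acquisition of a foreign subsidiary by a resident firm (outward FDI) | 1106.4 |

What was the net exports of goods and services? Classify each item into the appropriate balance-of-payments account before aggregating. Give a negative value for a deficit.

Goods: -1046.8 - 2647.0 - 2223.8 + 700.6 - 2394.9 = -7611.9
Services: 395.1 - 421.1 + 1833.9 + 522.4 = 2330.3
Trade balance = -7611.9 + 2330.3 = -5281.6
(Excluded from the trade balance — financial account: foreign purchases of equities on the domestic stock exchange 944.0, domestic pension funds' purchases of foreign equities 714.4, foreign purchases of domestic corporate bonds 1660.4, increase in resident deposits held at foreign banks 243.8, acquisition of a foreign subsidiary by a resident firm (outward FDI) 1106.4; secondary income: pension payments received by residents from foreign governments 215.7, personal remittances sent abroad by immigrant workers 183.0; primary income: compensation earned by residents employed abroad 111.1, dividends paid to foreign shareholders of resident firms 277.2, dividends received from foreign subsidiaries of resident firms 600.4.)

-5281.6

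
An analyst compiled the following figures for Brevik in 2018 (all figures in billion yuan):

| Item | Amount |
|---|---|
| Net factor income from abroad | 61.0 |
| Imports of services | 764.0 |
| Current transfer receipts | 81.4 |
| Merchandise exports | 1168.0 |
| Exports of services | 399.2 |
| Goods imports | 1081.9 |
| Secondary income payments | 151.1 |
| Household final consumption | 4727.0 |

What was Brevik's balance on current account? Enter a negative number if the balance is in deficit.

Goods balance = 1168.0 - 1081.9 = 86.1
Services balance = 399.2 - 764.0 = -364.8
Trade balance (goods + services) = 86.1 + (-364.8) = -278.7
Net primary income = 61.0
Net secondary income = 81.4 - 151.1 = -69.7
Current account = -278.7 + 61.0 + (-69.7) = -287.4

-287.4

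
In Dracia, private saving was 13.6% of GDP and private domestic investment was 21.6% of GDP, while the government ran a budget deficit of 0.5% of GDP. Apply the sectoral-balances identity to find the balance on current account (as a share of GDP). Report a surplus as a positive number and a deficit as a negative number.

By the sectoral-balances identity, CA = (S_private - I) + (T - G).
Private balance = 13.6 - 21.6 = -8.0
Government balance (T - G) = -0.5
CA = -8.0 + (-0.5) = -8.5

-8.5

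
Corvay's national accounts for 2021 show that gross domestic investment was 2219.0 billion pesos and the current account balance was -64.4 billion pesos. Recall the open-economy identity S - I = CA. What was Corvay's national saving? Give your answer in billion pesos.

S - I = CA (net lending to the rest of the world).
S = I + CA = 2219.0 + (-64.4) = 2154.6

2154.6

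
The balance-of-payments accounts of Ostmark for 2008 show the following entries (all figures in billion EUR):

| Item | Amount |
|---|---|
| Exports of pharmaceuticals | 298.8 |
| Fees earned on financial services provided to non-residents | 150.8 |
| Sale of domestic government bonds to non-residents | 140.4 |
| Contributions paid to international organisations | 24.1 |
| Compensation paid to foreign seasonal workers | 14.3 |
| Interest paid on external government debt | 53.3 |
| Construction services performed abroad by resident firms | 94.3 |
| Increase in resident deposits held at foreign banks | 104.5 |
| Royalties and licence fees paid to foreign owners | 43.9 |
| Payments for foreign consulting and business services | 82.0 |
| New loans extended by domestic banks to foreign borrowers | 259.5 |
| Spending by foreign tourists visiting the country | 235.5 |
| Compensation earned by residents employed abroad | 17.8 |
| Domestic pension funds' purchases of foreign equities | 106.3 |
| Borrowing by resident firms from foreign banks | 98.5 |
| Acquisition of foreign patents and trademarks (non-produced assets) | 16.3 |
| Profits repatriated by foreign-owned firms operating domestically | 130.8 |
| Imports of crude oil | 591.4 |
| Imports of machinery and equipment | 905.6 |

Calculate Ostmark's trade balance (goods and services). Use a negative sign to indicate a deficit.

Goods: -591.4 - 905.6 + 298.8 = -1198.2
Services: 235.5 + 150.8 - 82.0 + 94.3 - 43.9 = 354.7
Trade balance = -1198.2 + 354.7 = -843.5
(Excluded from the trade balance — financial account: sale of domestic government bonds to non-residents 140.4, increase in resident deposits held at foreign banks 104.5, new loans extended by domestic banks to foreign borrowers 259.5, domestic pension funds' purchases of foreign equities 106.3, borrowing by resident firms from foreign banks 98.5; secondary income: contributions paid to international organisations 24.1; primary income: compensation paid to foreign seasonal workers 14.3, interest paid on external government debt 53.3, compensation earned by residents employed abroad 17.8, profits repatriated by foreign-owned firms operating domestically 130.8; capital account: acquisition of foreign patents and trademarks (non-produced assets) 16.3.)

-843.5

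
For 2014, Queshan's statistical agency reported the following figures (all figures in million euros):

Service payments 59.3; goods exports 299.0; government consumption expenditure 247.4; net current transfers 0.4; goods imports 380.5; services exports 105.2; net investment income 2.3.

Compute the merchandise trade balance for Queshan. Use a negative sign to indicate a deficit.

Goods balance = 299.0 - 380.5 = -81.5

-81.5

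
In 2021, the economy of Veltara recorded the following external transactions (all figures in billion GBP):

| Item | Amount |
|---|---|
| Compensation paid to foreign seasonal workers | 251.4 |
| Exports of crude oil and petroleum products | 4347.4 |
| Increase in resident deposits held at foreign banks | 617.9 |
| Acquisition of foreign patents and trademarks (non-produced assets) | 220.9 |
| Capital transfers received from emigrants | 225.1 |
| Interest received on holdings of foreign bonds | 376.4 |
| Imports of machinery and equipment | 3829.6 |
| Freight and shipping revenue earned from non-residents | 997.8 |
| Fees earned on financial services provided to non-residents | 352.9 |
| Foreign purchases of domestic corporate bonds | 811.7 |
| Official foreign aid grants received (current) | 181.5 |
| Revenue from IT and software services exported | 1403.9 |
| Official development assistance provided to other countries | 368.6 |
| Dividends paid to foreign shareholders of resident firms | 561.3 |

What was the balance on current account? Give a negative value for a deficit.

2649.0

Goods: 4347.4 - 3829.6 = 517.8
Services: 352.9 + 997.8 + 1403.9 = 2754.6
Primary income: 376.4 - 251.4 - 561.3 = -436.3
Secondary income: 181.5 - 368.6 = -187.1
Current account = 517.8 + 2754.6 + (-436.3) + (-187.1) = 2649.0
(Excluded from the current account — financial account: increase in resident deposits held at foreign banks 617.9, foreign purchases of domestic corporate bonds 811.7; capital account: acquisition of foreign patents and trademarks (non-produced assets) 220.9, capital transfers received from emigrants 225.1.)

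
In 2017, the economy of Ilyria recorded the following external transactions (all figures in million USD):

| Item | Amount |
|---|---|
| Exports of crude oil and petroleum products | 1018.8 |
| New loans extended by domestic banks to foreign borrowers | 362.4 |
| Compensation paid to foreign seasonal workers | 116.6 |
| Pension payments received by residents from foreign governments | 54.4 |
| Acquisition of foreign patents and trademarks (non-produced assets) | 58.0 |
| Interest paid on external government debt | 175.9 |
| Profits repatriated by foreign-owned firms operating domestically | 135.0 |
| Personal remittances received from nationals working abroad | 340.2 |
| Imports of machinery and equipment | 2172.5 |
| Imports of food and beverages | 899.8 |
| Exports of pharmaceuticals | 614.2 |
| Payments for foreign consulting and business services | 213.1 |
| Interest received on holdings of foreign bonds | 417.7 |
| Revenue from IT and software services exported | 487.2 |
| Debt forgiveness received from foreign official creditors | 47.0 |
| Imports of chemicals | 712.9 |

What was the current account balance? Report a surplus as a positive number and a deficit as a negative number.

Goods: 614.2 - 899.8 + 1018.8 - 712.9 - 2172.5 = -2152.2
Services: 487.2 - 213.1 = 274.1
Primary income: -116.6 + 417.7 - 175.9 - 135.0 = -9.8
Secondary income: 340.2 + 54.4 = 394.6
Current account = (-2152.2) + 274.1 + (-9.8) + 394.6 = -1493.3
(Excluded from the current account — financial account: new loans extended by domestic banks to foreign borrowers 362.4; capital account: acquisition of foreign patents and trademarks (non-produced assets) 58.0, debt forgiveness received from foreign official creditors 47.0.)

-1493.3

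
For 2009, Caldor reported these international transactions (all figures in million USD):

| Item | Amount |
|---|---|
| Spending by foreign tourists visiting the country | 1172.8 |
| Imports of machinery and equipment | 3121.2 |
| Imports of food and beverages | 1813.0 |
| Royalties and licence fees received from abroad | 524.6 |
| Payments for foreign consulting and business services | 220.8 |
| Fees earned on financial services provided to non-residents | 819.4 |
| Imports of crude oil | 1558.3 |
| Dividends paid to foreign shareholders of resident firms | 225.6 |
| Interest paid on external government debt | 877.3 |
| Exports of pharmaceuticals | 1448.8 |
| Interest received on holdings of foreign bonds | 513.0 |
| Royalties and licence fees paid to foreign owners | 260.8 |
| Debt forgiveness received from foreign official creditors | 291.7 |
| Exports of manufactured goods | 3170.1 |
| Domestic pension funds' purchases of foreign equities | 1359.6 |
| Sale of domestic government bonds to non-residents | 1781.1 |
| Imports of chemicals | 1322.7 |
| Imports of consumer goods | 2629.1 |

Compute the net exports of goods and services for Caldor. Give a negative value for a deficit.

-3790.2

Goods: -1558.3 - 1813.0 - 3121.2 - 1322.7 + 1448.8 - 2629.1 + 3170.1 = -5825.4
Services: -260.8 - 220.8 + 524.6 + 1172.8 + 819.4 = 2035.2
Trade balance = -5825.4 + 2035.2 = -3790.2
(Excluded from the trade balance — primary income: dividends paid to foreign shareholders of resident firms 225.6, interest paid on external government debt 877.3, interest received on holdings of foreign bonds 513.0; capital account: debt forgiveness received from foreign official creditors 291.7; financial account: domestic pension funds' purchases of foreign equities 1359.6, sale of domestic government bonds to non-residents 1781.1.)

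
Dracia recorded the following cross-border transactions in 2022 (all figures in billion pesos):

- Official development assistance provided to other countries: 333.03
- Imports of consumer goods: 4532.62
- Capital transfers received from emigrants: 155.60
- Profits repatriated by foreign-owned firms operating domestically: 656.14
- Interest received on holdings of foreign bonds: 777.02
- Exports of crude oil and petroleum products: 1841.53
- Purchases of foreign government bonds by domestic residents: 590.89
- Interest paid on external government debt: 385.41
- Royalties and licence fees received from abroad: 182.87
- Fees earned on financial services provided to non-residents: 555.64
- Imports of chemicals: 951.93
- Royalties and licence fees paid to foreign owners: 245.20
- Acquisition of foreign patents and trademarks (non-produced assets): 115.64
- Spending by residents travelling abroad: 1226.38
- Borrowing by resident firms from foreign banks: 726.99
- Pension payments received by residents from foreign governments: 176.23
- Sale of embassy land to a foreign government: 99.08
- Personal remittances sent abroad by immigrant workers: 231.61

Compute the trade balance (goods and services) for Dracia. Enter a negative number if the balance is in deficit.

Goods: -951.93 - 4532.62 + 1841.53 = -3643.02
Services: -1226.38 + 182.87 + 555.64 - 245.20 = -733.07
Trade balance = -3643.02 + (-733.07) = -4376.09
(Excluded from the trade balance — secondary income: official development assistance provided to other countries 333.03, pension payments received by residents from foreign governments 176.23, personal remittances sent abroad by immigrant workers 231.61; capital account: capital transfers received from emigrants 155.60, acquisition of foreign patents and trademarks (non-produced assets) 115.64, sale of embassy land to a foreign government 99.08; primary income: profits repatriated by foreign-owned firms operating domestically 656.14, interest received on holdings of foreign bonds 777.02, interest paid on external government debt 385.41; financial account: purchases of foreign government bonds by domestic residents 590.89, borrowing by resident firms from foreign banks 726.99.)

-4376.09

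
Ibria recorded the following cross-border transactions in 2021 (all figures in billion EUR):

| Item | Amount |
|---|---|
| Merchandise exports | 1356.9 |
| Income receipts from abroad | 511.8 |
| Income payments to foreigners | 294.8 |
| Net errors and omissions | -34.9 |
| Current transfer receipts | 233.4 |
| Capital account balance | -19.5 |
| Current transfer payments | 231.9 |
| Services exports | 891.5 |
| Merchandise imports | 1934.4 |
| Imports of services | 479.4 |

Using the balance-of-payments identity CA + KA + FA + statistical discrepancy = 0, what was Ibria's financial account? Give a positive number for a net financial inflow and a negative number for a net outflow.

Goods balance = 1356.9 - 1934.4 = -577.5
Services balance = 891.5 - 479.4 = 412.1
Trade balance (goods + services) = -577.5 + 412.1 = -165.4
Net primary income = 511.8 - 294.8 = 217.0
Net secondary income = 233.4 - 231.9 = 1.5
Current account = -165.4 + 217.0 + 1.5 = 53.1
Financial account = -(53.1 + (-19.5) + (-34.9)) = 1.3

1.3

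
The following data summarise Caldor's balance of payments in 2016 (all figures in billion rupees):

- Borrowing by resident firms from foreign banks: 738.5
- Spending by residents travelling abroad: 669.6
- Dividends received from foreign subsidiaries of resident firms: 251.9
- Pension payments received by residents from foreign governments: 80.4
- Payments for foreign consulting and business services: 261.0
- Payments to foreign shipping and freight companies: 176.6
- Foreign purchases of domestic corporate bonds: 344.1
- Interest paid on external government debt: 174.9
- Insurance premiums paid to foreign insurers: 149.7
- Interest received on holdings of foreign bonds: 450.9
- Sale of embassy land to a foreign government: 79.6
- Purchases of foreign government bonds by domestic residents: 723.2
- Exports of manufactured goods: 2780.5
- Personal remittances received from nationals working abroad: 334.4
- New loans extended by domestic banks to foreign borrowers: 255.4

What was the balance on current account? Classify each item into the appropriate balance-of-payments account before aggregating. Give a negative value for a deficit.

2466.3

Goods: 2780.5
Services: -261.0 - 176.6 - 149.7 - 669.6 = -1256.9
Primary income: -174.9 + 251.9 + 450.9 = 527.9
Secondary income: 334.4 + 80.4 = 414.8
Current account = 2780.5 + (-1256.9) + 527.9 + 414.8 = 2466.3
(Excluded from the current account — financial account: borrowing by resident firms from foreign banks 738.5, foreign purchases of domestic corporate bonds 344.1, purchases of foreign government bonds by domestic residents 723.2, new loans extended by domestic banks to foreign borrowers 255.4; capital account: sale of embassy land to a foreign government 79.6.)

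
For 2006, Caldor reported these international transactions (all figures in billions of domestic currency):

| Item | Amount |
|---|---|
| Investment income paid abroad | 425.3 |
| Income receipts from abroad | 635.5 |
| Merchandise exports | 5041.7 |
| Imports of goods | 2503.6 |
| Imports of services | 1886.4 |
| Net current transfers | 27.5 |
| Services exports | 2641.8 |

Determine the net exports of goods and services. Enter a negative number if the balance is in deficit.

3293.5

Goods balance = 5041.7 - 2503.6 = 2538.1
Services balance = 2641.8 - 1886.4 = 755.4
Trade balance (goods + services) = 2538.1 + 755.4 = 3293.5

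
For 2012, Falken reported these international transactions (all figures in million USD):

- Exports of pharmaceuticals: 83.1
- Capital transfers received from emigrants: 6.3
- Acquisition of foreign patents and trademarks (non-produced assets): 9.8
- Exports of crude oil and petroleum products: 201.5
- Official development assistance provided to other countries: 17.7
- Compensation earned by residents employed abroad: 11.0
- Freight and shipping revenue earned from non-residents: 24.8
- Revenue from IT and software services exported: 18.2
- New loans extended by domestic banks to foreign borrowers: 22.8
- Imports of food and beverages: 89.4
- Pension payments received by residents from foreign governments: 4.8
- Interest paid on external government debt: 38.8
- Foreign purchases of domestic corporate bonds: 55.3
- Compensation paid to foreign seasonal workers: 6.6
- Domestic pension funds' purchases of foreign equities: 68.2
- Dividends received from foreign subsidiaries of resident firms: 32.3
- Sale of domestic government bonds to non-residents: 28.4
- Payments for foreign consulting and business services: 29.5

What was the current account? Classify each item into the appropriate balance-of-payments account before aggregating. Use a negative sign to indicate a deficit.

193.7

Goods: -89.4 + 201.5 + 83.1 = 195.2
Services: 18.2 + 24.8 - 29.5 = 13.5
Primary income: -38.8 + 11.0 - 6.6 + 32.3 = -2.1
Secondary income: 4.8 - 17.7 = -12.9
Current account = 195.2 + 13.5 + (-2.1) + (-12.9) = 193.7
(Excluded from the current account — capital account: capital transfers received from emigrants 6.3, acquisition of foreign patents and trademarks (non-produced assets) 9.8; financial account: new loans extended by domestic banks to foreign borrowers 22.8, foreign purchases of domestic corporate bonds 55.3, domestic pension funds' purchases of foreign equities 68.2, sale of domestic government bonds to non-residents 28.4.)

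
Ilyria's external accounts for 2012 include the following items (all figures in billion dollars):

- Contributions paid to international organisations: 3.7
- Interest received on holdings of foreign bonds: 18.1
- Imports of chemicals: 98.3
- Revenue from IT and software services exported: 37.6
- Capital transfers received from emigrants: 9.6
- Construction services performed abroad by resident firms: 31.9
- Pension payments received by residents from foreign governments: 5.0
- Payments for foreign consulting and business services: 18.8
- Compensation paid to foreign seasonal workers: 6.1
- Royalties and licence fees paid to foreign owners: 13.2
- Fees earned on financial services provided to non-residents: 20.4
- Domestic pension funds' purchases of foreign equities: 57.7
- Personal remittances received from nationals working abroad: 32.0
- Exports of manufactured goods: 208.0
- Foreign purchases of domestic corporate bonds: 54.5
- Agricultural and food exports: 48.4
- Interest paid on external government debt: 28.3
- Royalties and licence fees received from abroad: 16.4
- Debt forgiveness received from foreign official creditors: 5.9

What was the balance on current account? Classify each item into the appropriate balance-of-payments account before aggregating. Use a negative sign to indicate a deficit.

249.4

Goods: -98.3 + 48.4 + 208.0 = 158.1
Services: -13.2 + 31.9 + 20.4 + 16.4 + 37.6 - 18.8 = 74.3
Primary income: 18.1 - 28.3 - 6.1 = -16.3
Secondary income: -3.7 + 32.0 + 5.0 = 33.3
Current account = 158.1 + 74.3 + (-16.3) + 33.3 = 249.4
(Excluded from the current account — capital account: capital transfers received from emigrants 9.6, debt forgiveness received from foreign official creditors 5.9; financial account: domestic pension funds' purchases of foreign equities 57.7, foreign purchases of domestic corporate bonds 54.5.)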